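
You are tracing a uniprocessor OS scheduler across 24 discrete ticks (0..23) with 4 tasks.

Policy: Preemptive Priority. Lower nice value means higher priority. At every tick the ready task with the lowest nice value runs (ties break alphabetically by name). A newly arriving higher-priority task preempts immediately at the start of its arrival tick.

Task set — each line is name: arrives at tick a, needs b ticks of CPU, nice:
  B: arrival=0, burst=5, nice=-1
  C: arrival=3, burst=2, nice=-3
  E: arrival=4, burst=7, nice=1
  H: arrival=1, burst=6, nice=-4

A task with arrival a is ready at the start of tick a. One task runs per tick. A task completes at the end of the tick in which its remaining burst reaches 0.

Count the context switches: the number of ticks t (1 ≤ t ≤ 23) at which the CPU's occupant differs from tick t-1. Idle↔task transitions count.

t=0: ready={B} → run B
t=1: ready={B,H} → run H
t=2: ready={B,H} → run H
t=3: ready={B,C,H} → run H
t=4: ready={B,C,E,H} → run H
t=5: ready={B,C,E,H} → run H
t=6: ready={B,C,E,H} → run H
t=7: ready={B,C,E} → run C
t=8: ready={B,C,E} → run C
t=9: ready={B,E} → run B
t=10: ready={B,E} → run B
t=11: ready={B,E} → run B
t=12: ready={B,E} → run B
t=13: ready={E} → run E
t=14: ready={E} → run E
t=15: ready={E} → run E
t=16: ready={E} → run E
t=17: ready={E} → run E
t=18: ready={E} → run E
t=19: ready={E} → run E
t=20: (idle)
t=21: (idle)
t=22: (idle)
t=23: (idle)

context switches = 5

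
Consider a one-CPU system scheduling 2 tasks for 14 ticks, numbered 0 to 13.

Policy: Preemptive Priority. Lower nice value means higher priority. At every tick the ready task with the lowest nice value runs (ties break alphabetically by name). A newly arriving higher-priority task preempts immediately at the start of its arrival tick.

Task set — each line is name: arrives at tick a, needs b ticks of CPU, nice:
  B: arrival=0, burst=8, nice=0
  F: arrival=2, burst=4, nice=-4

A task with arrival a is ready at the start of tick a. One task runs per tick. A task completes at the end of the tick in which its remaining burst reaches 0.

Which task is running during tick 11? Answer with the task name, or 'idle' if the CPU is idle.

t=0: ready={B} → run B
t=1: ready={B} → run B
t=2: ready={B,F} → run F
t=3: ready={B,F} → run F
t=4: ready={B,F} → run F
t=5: ready={B,F} → run F
t=6: ready={B} → run B
t=7: ready={B} → run B
t=8: ready={B} → run B
t=9: ready={B} → run B
t=10: ready={B} → run B
t=11: ready={B} → run B
t=12: (idle)
t=13: (idle)

running at tick 11 = B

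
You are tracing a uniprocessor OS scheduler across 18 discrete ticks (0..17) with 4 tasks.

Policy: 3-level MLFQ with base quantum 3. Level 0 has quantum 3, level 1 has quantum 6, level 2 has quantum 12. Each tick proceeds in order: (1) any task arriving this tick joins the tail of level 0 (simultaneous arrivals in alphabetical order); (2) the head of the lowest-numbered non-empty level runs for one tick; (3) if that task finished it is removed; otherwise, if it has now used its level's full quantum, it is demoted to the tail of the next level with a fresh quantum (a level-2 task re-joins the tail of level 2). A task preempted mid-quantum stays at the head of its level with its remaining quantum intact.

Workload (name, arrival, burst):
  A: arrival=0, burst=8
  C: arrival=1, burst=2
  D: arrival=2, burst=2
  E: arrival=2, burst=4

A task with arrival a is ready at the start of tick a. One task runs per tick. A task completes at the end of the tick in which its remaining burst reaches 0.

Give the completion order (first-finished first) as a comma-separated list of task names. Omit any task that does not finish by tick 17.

t=0: L0/L1/L2 = A/-/- → run A
t=1: L0/L1/L2 = AC/-/- → run A
t=2: L0/L1/L2 = ACDE/-/- → run A
t=3: L0/L1/L2 = CDE/A/- → run C
t=4: L0/L1/L2 = CDE/A/- → run C
t=5: L0/L1/L2 = DE/A/- → run D
t=6: L0/L1/L2 = DE/A/- → run D
t=7: L0/L1/L2 = E/A/- → run E
t=8: L0/L1/L2 = E/A/- → run E
t=9: L0/L1/L2 = E/A/- → run E
t=10: L0/L1/L2 = -/AE/- → run A
t=11: L0/L1/L2 = -/AE/- → run A
t=12: L0/L1/L2 = -/AE/- → run A
t=13: L0/L1/L2 = -/AE/- → run A
t=14: L0/L1/L2 = -/AE/- → run A
t=15: L0/L1/L2 = -/E/- → run E
t=16: (idle)
t=17: (idle)

completion order = C, D, A, E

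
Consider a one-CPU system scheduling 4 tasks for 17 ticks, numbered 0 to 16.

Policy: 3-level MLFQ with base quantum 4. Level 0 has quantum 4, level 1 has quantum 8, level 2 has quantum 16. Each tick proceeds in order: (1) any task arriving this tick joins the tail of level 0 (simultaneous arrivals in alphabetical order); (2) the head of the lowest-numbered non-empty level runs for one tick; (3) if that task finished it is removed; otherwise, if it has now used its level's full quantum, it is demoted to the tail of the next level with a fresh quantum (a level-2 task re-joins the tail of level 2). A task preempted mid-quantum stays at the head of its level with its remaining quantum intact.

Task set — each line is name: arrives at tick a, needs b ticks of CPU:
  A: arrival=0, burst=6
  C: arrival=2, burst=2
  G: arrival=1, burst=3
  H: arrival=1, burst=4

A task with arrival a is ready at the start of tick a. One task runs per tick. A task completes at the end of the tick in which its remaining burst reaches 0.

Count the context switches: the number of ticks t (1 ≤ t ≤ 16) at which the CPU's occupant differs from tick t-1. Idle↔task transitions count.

context switches = 5

t=0: L0/L1/L2 = A/-/- → run A
t=1: L0/L1/L2 = AGH/-/- → run A
t=2: L0/L1/L2 = AGHC/-/- → run A
t=3: L0/L1/L2 = AGHC/-/- → run A
t=4: L0/L1/L2 = GHC/A/- → run G
t=5: L0/L1/L2 = GHC/A/- → run G
t=6: L0/L1/L2 = GHC/A/- → run G
t=7: L0/L1/L2 = HC/A/- → run H
t=8: L0/L1/L2 = HC/A/- → run H
t=9: L0/L1/L2 = HC/A/- → run H
t=10: L0/L1/L2 = HC/A/- → run H
t=11: L0/L1/L2 = C/A/- → run C
t=12: L0/L1/L2 = C/A/- → run C
t=13: L0/L1/L2 = -/A/- → run A
t=14: L0/L1/L2 = -/A/- → run A
t=15: (idle)
t=16: (idle)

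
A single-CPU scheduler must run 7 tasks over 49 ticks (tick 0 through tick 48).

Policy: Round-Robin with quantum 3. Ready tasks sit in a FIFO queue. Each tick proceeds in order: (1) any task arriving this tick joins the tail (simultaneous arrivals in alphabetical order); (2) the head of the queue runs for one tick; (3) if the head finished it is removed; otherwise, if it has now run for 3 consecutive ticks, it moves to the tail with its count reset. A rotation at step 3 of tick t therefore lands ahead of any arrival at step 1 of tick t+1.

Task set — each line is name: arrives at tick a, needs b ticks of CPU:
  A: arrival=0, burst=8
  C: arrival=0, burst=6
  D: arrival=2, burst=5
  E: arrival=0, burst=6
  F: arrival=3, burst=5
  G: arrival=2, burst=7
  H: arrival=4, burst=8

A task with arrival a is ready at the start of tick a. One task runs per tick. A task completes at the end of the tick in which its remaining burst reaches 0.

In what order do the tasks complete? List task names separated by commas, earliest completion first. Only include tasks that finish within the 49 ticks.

completion order = C, E, D, A, F, G, H

t=0: queue=[A,C,E] q_used=0 → run A
t=1: queue=[A,C,E] q_used=1 → run A
t=2: queue=[A,C,E,D,G] q_used=2 → run A
t=3: queue=[C,E,D,G,A,F] q_used=0 → run C
t=4: queue=[C,E,D,G,A,F,H] q_used=1 → run C
t=5: queue=[C,E,D,G,A,F,H] q_used=2 → run C
t=6: queue=[E,D,G,A,F,H,C] q_used=0 → run E
t=7: queue=[E,D,G,A,F,H,C] q_used=1 → run E
t=8: queue=[E,D,G,A,F,H,C] q_used=2 → run E
t=9: queue=[D,G,A,F,H,C,E] q_used=0 → run D
t=10: queue=[D,G,A,F,H,C,E] q_used=1 → run D
t=11: queue=[D,G,A,F,H,C,E] q_used=2 → run D
t=12: queue=[G,A,F,H,C,E,D] q_used=0 → run G
t=13: queue=[G,A,F,H,C,E,D] q_used=1 → run G
t=14: queue=[G,A,F,H,C,E,D] q_used=2 → run G
t=15: queue=[A,F,H,C,E,D,G] q_used=0 → run A
t=16: queue=[A,F,H,C,E,D,G] q_used=1 → run A
t=17: queue=[A,F,H,C,E,D,G] q_used=2 → run A
t=18: queue=[F,H,C,E,D,G,A] q_used=0 → run F
t=19: queue=[F,H,C,E,D,G,A] q_used=1 → run F
t=20: queue=[F,H,C,E,D,G,A] q_used=2 → run F
t=21: queue=[H,C,E,D,G,A,F] q_used=0 → run H
t=22: queue=[H,C,E,D,G,A,F] q_used=1 → run H
t=23: queue=[H,C,E,D,G,A,F] q_used=2 → run H
t=24: queue=[C,E,D,G,A,F,H] q_used=0 → run C
t=25: queue=[C,E,D,G,A,F,H] q_used=1 → run C
t=26: queue=[C,E,D,G,A,F,H] q_used=2 → run C
t=27: queue=[E,D,G,A,F,H] q_used=0 → run E
t=28: queue=[E,D,G,A,F,H] q_used=1 → run E
t=29: queue=[E,D,G,A,F,H] q_used=2 → run E
t=30: queue=[D,G,A,F,H] q_used=0 → run D
t=31: queue=[D,G,A,F,H] q_used=1 → run D
t=32: queue=[G,A,F,H] q_used=0 → run G
t=33: queue=[G,A,F,H] q_used=1 → run G
t=34: queue=[G,A,F,H] q_used=2 → run G
t=35: queue=[A,F,H,G] q_used=0 → run A
t=36: queue=[A,F,H,G] q_used=1 → run A
t=37: queue=[F,H,G] q_used=0 → run F
t=38: queue=[F,H,G] q_used=1 → run F
t=39: queue=[H,G] q_used=0 → run H
t=40: queue=[H,G] q_used=1 → run H
t=41: queue=[H,G] q_used=2 → run H
t=42: queue=[G,H] q_used=0 → run G
t=43: queue=[H] q_used=0 → run H
t=44: queue=[H] q_used=1 → run H
t=45: (idle)
t=46: (idle)
t=47: (idle)
t=48: (idle)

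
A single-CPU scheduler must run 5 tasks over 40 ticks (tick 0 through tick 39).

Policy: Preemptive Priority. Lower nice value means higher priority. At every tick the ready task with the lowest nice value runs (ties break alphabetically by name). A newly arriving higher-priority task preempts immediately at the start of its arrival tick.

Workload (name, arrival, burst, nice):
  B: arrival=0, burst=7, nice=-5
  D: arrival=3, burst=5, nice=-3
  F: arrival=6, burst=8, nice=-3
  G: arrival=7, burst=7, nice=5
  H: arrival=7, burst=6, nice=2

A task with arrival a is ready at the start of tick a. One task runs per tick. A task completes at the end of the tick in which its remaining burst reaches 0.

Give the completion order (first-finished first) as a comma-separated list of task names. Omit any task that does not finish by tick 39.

completion order = B, D, F, H, G

t=0: ready={B} → run B
t=1: ready={B} → run B
t=2: ready={B} → run B
t=3: ready={B,D} → run B
t=4: ready={B,D} → run B
t=5: ready={B,D} → run B
t=6: ready={B,D,F} → run B
t=7: ready={D,F,G,H} → run D
t=8: ready={D,F,G,H} → run D
t=9: ready={D,F,G,H} → run D
t=10: ready={D,F,G,H} → run D
t=11: ready={D,F,G,H} → run D
t=12: ready={F,G,H} → run F
t=13: ready={F,G,H} → run F
t=14: ready={F,G,H} → run F
t=15: ready={F,G,H} → run F
t=16: ready={F,G,H} → run F
t=17: ready={F,G,H} → run F
t=18: ready={F,G,H} → run F
t=19: ready={F,G,H} → run F
t=20: ready={G,H} → run H
t=21: ready={G,H} → run H
t=22: ready={G,H} → run H
t=23: ready={G,H} → run H
t=24: ready={G,H} → run H
t=25: ready={G,H} → run H
t=26: ready={G} → run G
t=27: ready={G} → run G
t=28: ready={G} → run G
t=29: ready={G} → run G
t=30: ready={G} → run G
t=31: ready={G} → run G
t=32: ready={G} → run G
t=33: (idle)
t=34: (idle)
t=35: (idle)
t=36: (idle)
t=37: (idle)
t=38: (idle)
t=39: (idle)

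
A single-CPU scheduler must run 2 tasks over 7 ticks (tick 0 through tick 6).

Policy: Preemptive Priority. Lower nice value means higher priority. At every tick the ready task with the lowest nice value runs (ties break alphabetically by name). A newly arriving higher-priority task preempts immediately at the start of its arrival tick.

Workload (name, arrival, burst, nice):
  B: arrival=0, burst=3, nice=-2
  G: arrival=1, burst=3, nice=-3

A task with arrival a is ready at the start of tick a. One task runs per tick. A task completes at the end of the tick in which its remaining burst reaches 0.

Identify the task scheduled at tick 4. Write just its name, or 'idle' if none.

running at tick 4 = B

t=0: ready={B} → run B
t=1: ready={B,G} → run G
t=2: ready={B,G} → run G
t=3: ready={B,G} → run G
t=4: ready={B} → run B
t=5: ready={B} → run B
t=6: (idle)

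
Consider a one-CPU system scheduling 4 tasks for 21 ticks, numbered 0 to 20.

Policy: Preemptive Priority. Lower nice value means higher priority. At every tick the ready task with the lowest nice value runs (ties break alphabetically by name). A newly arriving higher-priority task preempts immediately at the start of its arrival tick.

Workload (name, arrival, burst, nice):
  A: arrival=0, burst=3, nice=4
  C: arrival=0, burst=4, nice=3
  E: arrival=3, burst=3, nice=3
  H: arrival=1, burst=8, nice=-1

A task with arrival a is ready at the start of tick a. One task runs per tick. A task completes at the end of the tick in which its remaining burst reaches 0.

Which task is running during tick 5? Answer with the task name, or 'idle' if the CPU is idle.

t=0: ready={A,C} → run C
t=1: ready={A,C,H} → run H
t=2: ready={A,C,H} → run H
t=3: ready={A,C,E,H} → run H
t=4: ready={A,C,E,H} → run H
t=5: ready={A,C,E,H} → run H
t=6: ready={A,C,E,H} → run H
t=7: ready={A,C,E,H} → run H
t=8: ready={A,C,E,H} → run H
t=9: ready={A,C,E} → run C
t=10: ready={A,C,E} → run C
t=11: ready={A,C,E} → run C
t=12: ready={A,E} → run E
t=13: ready={A,E} → run E
t=14: ready={A,E} → run E
t=15: ready={A} → run A
t=16: ready={A} → run A
t=17: ready={A} → run A
t=18: (idle)
t=19: (idle)
t=20: (idle)

running at tick 5 = H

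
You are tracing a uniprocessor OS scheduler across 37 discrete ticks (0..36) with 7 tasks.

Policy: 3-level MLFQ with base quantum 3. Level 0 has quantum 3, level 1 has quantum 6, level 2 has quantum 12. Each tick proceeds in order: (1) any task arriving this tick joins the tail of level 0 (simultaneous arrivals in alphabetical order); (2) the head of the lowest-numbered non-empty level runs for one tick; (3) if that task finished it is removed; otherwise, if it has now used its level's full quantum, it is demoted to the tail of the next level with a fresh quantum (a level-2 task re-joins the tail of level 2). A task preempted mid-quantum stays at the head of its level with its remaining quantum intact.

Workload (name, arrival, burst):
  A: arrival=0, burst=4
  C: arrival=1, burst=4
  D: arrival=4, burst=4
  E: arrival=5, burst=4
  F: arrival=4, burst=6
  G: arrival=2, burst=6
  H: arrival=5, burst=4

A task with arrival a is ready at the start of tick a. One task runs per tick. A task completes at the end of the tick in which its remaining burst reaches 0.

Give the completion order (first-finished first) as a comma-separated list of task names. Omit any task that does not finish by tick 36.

t=0: L0/L1/L2 = A/-/- → run A
t=1: L0/L1/L2 = AC/-/- → run A
t=2: L0/L1/L2 = ACG/-/- → run A
t=3: L0/L1/L2 = CG/A/- → run C
t=4: L0/L1/L2 = CGDF/A/- → run C
t=5: L0/L1/L2 = CGDFEH/A/- → run C
t=6: L0/L1/L2 = GDFEH/AC/- → run G
t=7: L0/L1/L2 = GDFEH/AC/- → run G
t=8: L0/L1/L2 = GDFEH/AC/- → run G
t=9: L0/L1/L2 = DFEH/ACG/- → run D
t=10: L0/L1/L2 = DFEH/ACG/- → run D
t=11: L0/L1/L2 = DFEH/ACG/- → run D
t=12: L0/L1/L2 = FEH/ACGD/- → run F
t=13: L0/L1/L2 = FEH/ACGD/- → run F
t=14: L0/L1/L2 = FEH/ACGD/- → run F
t=15: L0/L1/L2 = EH/ACGDF/- → run E
t=16: L0/L1/L2 = EH/ACGDF/- → run E
t=17: L0/L1/L2 = EH/ACGDF/- → run E
t=18: L0/L1/L2 = H/ACGDFE/- → run H
t=19: L0/L1/L2 = H/ACGDFE/- → run H
t=20: L0/L1/L2 = H/ACGDFE/- → run H
t=21: L0/L1/L2 = -/ACGDFEH/- → run A
t=22: L0/L1/L2 = -/CGDFEH/- → run C
t=23: L0/L1/L2 = -/GDFEH/- → run G
t=24: L0/L1/L2 = -/GDFEH/- → run G
t=25: L0/L1/L2 = -/GDFEH/- → run G
t=26: L0/L1/L2 = -/DFEH/- → run D
t=27: L0/L1/L2 = -/FEH/- → run F
t=28: L0/L1/L2 = -/FEH/- → run F
t=29: L0/L1/L2 = -/FEH/- → run F
t=30: L0/L1/L2 = -/EH/- → run E
t=31: L0/L1/L2 = -/H/- → run H
t=32: (idle)
t=33: (idle)
t=34: (idle)
t=35: (idle)
t=36: (idle)

completion order = A, C, G, D, F, E, H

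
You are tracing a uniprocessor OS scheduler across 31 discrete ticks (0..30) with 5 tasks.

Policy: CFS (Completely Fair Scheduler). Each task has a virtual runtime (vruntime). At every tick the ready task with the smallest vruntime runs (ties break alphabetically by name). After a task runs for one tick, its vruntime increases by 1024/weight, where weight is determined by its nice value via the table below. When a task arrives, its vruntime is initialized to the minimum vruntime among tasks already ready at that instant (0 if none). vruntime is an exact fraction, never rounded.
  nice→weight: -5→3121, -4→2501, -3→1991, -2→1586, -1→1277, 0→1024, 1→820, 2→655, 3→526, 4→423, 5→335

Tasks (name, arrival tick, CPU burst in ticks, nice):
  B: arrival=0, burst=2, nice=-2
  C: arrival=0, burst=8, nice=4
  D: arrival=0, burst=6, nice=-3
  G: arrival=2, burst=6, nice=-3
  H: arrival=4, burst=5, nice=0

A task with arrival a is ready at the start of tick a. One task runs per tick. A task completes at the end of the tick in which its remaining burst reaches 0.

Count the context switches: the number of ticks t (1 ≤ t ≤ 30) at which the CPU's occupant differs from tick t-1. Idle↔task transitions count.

context switches = 21

t=0: vr[B=0 C=0 D=0] → run B
t=1: vr[B=512/793 C=0 D=0] → run C
t=2: vr[B=512/793 C=1024/423 D=0 G=0] → run D
t=3: vr[B=512/793 C=1024/423 D=1024/1991 G=0] → run G
t=4: vr[B=512/793 C=1024/423 D=1024/1991 G=1024/1991 H=1024/1991] → run D
t=5: vr[B=512/793 C=1024/423 D=2048/1991 G=1024/1991 H=1024/1991] → run G
t=6: vr[B=512/793 C=1024/423 D=2048/1991 G=2048/1991 H=1024/1991] → run H
t=7: vr[B=512/793 C=1024/423 D=2048/1991 G=2048/1991 H=3015/1991] → run B
t=8: vr[C=1024/423 D=2048/1991 G=2048/1991 H=3015/1991] → run D
t=9: vr[C=1024/423 D=3072/1991 G=2048/1991 H=3015/1991] → run G
t=10: vr[C=1024/423 D=3072/1991 G=3072/1991 H=3015/1991] → run H
t=11: vr[C=1024/423 D=3072/1991 G=3072/1991 H=5006/1991] → run D
t=12: vr[C=1024/423 D=4096/1991 G=3072/1991 H=5006/1991] → run G
t=13: vr[C=1024/423 D=4096/1991 G=4096/1991 H=5006/1991] → run D
t=14: vr[C=1024/423 D=5120/1991 G=4096/1991 H=5006/1991] → run G
t=15: vr[C=1024/423 D=5120/1991 G=5120/1991 H=5006/1991] → run C
t=16: vr[C=2048/423 D=5120/1991 G=5120/1991 H=5006/1991] → run H
t=17: vr[C=2048/423 D=5120/1991 G=5120/1991 H=6997/1991] → run D
t=18: vr[C=2048/423 G=5120/1991 H=6997/1991] → run G
t=19: vr[C=2048/423 H=6997/1991] → run H
t=20: vr[C=2048/423 H=8988/1991] → run H
t=21: vr[C=2048/423] → run C
t=22: vr[C=1024/141] → run C
t=23: vr[C=4096/423] → run C
t=24: vr[C=5120/423] → run C
t=25: vr[C=2048/141] → run C
t=26: vr[C=7168/423] → run C
t=27: (idle)
t=28: (idle)
t=29: (idle)
t=30: (idle)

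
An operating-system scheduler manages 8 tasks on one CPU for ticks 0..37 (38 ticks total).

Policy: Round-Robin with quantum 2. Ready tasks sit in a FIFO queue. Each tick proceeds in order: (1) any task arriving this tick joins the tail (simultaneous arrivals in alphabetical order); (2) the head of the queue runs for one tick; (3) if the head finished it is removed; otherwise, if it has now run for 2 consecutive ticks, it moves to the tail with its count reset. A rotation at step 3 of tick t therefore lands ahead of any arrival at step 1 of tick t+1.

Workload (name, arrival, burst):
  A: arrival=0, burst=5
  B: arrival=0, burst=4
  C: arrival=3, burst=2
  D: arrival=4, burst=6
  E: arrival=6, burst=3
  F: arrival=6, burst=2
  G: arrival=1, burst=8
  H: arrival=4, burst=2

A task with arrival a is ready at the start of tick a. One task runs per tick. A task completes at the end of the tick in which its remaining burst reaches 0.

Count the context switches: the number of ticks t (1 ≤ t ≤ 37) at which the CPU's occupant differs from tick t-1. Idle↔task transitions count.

context switches = 17

t=0: queue=[A,B] q_used=0 → run A
t=1: queue=[A,B,G] q_used=1 → run A
t=2: queue=[B,G,A] q_used=0 → run B
t=3: queue=[B,G,A,C] q_used=1 → run B
t=4: queue=[G,A,C,B,D,H] q_used=0 → run G
t=5: queue=[G,A,C,B,D,H] q_used=1 → run G
t=6: queue=[A,C,B,D,H,G,E,F] q_used=0 → run A
t=7: queue=[A,C,B,D,H,G,E,F] q_used=1 → run A
t=8: queue=[C,B,D,H,G,E,F,A] q_used=0 → run C
t=9: queue=[C,B,D,H,G,E,F,A] q_used=1 → run C
t=10: queue=[B,D,H,G,E,F,A] q_used=0 → run B
t=11: queue=[B,D,H,G,E,F,A] q_used=1 → run B
t=12: queue=[D,H,G,E,F,A] q_used=0 → run D
t=13: queue=[D,H,G,E,F,A] q_used=1 → run D
t=14: queue=[H,G,E,F,A,D] q_used=0 → run H
t=15: queue=[H,G,E,F,A,D] q_used=1 → run H
t=16: queue=[G,E,F,A,D] q_used=0 → run G
t=17: queue=[G,E,F,A,D] q_used=1 → run G
t=18: queue=[E,F,A,D,G] q_used=0 → run E
t=19: queue=[E,F,A,D,G] q_used=1 → run E
t=20: queue=[F,A,D,G,E] q_used=0 → run F
t=21: queue=[F,A,D,G,E] q_used=1 → run F
t=22: queue=[A,D,G,E] q_used=0 → run A
t=23: queue=[D,G,E] q_used=0 → run D
t=24: queue=[D,G,E] q_used=1 → run D
t=25: queue=[G,E,D] q_used=0 → run G
t=26: queue=[G,E,D] q_used=1 → run G
t=27: queue=[E,D,G] q_used=0 → run E
t=28: queue=[D,G] q_used=0 → run D
t=29: queue=[D,G] q_used=1 → run D
t=30: queue=[G] q_used=0 → run G
t=31: queue=[G] q_used=1 → run G
t=32: (idle)
t=33: (idle)
t=34: (idle)
t=35: (idle)
t=36: (idle)
t=37: (idle)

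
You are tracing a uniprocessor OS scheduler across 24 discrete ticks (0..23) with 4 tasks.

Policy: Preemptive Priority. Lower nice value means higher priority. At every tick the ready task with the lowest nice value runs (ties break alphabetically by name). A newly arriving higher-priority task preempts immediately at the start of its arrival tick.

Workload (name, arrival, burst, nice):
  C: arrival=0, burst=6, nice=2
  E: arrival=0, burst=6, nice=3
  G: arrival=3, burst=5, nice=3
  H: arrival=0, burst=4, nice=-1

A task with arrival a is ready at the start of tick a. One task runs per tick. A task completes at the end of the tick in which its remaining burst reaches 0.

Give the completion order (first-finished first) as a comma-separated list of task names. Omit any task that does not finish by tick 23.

completion order = H, C, E, G

t=0: ready={C,E,H} → run H
t=1: ready={C,E,H} → run H
t=2: ready={C,E,H} → run H
t=3: ready={C,E,G,H} → run H
t=4: ready={C,E,G} → run C
t=5: ready={C,E,G} → run C
t=6: ready={C,E,G} → run C
t=7: ready={C,E,G} → run C
t=8: ready={C,E,G} → run C
t=9: ready={C,E,G} → run C
t=10: ready={E,G} → run E
t=11: ready={E,G} → run E
t=12: ready={E,G} → run E
t=13: ready={E,G} → run E
t=14: ready={E,G} → run E
t=15: ready={E,G} → run E
t=16: ready={G} → run G
t=17: ready={G} → run G
t=18: ready={G} → run G
t=19: ready={G} → run G
t=20: ready={G} → run G
t=21: (idle)
t=22: (idle)
t=23: (idle)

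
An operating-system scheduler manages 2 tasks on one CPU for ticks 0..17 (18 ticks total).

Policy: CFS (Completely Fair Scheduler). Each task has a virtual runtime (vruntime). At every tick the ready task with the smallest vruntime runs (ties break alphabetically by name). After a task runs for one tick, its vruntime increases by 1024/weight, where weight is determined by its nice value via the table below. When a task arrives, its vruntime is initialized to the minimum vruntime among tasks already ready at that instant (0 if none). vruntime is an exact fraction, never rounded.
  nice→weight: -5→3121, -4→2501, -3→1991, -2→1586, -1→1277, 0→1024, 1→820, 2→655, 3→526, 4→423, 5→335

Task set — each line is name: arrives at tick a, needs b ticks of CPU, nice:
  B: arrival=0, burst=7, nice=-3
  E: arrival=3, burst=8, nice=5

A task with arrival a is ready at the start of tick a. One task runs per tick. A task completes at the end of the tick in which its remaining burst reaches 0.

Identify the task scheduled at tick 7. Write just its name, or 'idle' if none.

running at tick 7 = B

t=0: vr[B=0] → run B
t=1: vr[B=1024/1991] → run B
t=2: vr[B=2048/1991] → run B
t=3: vr[B=3072/1991 E=3072/1991] → run B
t=4: vr[B=4096/1991 E=3072/1991] → run E
t=5: vr[B=4096/1991 E=3067904/666985] → run B
t=6: vr[B=5120/1991 E=3067904/666985] → run B
t=7: vr[B=6144/1991 E=3067904/666985] → run B
t=8: vr[E=3067904/666985] → run E
t=9: vr[E=5106688/666985] → run E
t=10: vr[E=7145472/666985] → run E
t=11: vr[E=9184256/666985] → run E
t=12: vr[E=2244608/133397] → run E
t=13: vr[E=13261824/666985] → run E
t=14: vr[E=15300608/666985] → run E
t=15: (idle)
t=16: (idle)
t=17: (idle)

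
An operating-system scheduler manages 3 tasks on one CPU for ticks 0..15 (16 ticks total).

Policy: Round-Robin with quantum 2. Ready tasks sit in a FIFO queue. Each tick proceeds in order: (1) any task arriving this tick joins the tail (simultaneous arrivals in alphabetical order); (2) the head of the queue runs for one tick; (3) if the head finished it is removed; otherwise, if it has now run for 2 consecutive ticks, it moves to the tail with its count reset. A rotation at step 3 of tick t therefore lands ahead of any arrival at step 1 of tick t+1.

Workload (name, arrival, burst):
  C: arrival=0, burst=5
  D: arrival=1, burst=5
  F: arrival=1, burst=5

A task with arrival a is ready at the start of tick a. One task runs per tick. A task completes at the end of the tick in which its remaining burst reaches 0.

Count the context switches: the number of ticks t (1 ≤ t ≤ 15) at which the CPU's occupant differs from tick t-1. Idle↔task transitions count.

context switches = 9

t=0: queue=[C] q_used=0 → run C
t=1: queue=[C,D,F] q_used=1 → run C
t=2: queue=[D,F,C] q_used=0 → run D
t=3: queue=[D,F,C] q_used=1 → run D
t=4: queue=[F,C,D] q_used=0 → run F
t=5: queue=[F,C,D] q_used=1 → run F
t=6: queue=[C,D,F] q_used=0 → run C
t=7: queue=[C,D,F] q_used=1 → run C
t=8: queue=[D,F,C] q_used=0 → run D
t=9: queue=[D,F,C] q_used=1 → run D
t=10: queue=[F,C,D] q_used=0 → run F
t=11: queue=[F,C,D] q_used=1 → run F
t=12: queue=[C,D,F] q_used=0 → run C
t=13: queue=[D,F] q_used=0 → run D
t=14: queue=[F] q_used=0 → run F
t=15: (idle)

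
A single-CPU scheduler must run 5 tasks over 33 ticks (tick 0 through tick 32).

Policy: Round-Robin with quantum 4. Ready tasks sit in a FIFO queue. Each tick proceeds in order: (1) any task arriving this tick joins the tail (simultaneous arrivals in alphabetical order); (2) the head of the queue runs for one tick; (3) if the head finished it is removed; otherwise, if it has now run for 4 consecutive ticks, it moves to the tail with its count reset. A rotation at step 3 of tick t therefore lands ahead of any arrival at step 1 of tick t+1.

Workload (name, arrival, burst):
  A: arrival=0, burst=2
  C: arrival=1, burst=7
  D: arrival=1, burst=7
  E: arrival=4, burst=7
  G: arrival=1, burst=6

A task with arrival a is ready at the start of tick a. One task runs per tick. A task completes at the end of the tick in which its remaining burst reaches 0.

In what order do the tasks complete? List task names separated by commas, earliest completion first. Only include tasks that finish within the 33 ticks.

t=0: queue=[A] q_used=0 → run A
t=1: queue=[A,C,D,G] q_used=1 → run A
t=2: queue=[C,D,G] q_used=0 → run C
t=3: queue=[C,D,G] q_used=1 → run C
t=4: queue=[C,D,G,E] q_used=2 → run C
t=5: queue=[C,D,G,E] q_used=3 → run C
t=6: queue=[D,G,E,C] q_used=0 → run D
t=7: queue=[D,G,E,C] q_used=1 → run D
t=8: queue=[D,G,E,C] q_used=2 → run D
t=9: queue=[D,G,E,C] q_used=3 → run D
t=10: queue=[G,E,C,D] q_used=0 → run G
t=11: queue=[G,E,C,D] q_used=1 → run G
t=12: queue=[G,E,C,D] q_used=2 → run G
t=13: queue=[G,E,C,D] q_used=3 → run G
t=14: queue=[E,C,D,G] q_used=0 → run E
t=15: queue=[E,C,D,G] q_used=1 → run E
t=16: queue=[E,C,D,G] q_used=2 → run E
t=17: queue=[E,C,D,G] q_used=3 → run E
t=18: queue=[C,D,G,E] q_used=0 → run C
t=19: queue=[C,D,G,E] q_used=1 → run C
t=20: queue=[C,D,G,E] q_used=2 → run C
t=21: queue=[D,G,E] q_used=0 → run D
t=22: queue=[D,G,E] q_used=1 → run D
t=23: queue=[D,G,E] q_used=2 → run D
t=24: queue=[G,E] q_used=0 → run G
t=25: queue=[G,E] q_used=1 → run G
t=26: queue=[E] q_used=0 → run E
t=27: queue=[E] q_used=1 → run E
t=28: queue=[E] q_used=2 → run E
t=29: (idle)
t=30: (idle)
t=31: (idle)
t=32: (idle)

completion order = A, C, D, G, E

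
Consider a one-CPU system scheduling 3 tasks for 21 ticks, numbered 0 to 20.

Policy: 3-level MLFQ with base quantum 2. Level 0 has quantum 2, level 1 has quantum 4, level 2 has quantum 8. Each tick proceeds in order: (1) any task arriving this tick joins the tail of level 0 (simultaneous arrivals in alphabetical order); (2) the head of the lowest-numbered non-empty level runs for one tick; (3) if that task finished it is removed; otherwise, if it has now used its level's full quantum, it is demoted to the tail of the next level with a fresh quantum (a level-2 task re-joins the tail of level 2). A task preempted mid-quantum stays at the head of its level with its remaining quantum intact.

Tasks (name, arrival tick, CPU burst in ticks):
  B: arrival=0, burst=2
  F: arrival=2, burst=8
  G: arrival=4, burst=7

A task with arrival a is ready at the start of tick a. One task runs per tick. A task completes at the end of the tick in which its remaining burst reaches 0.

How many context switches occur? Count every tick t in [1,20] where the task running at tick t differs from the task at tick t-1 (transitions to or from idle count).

t=0: L0/L1/L2 = B/-/- → run B
t=1: L0/L1/L2 = B/-/- → run B
t=2: L0/L1/L2 = F/-/- → run F
t=3: L0/L1/L2 = F/-/- → run F
t=4: L0/L1/L2 = G/F/- → run G
t=5: L0/L1/L2 = G/F/- → run G
t=6: L0/L1/L2 = -/FG/- → run F
t=7: L0/L1/L2 = -/FG/- → run F
t=8: L0/L1/L2 = -/FG/- → run F
t=9: L0/L1/L2 = -/FG/- → run F
t=10: L0/L1/L2 = -/G/F → run G
t=11: L0/L1/L2 = -/G/F → run G
t=12: L0/L1/L2 = -/G/F → run G
t=13: L0/L1/L2 = -/G/F → run G
t=14: L0/L1/L2 = -/-/FG → run F
t=15: L0/L1/L2 = -/-/FG → run F
t=16: L0/L1/L2 = -/-/G → run G
t=17: (idle)
t=18: (idle)
t=19: (idle)
t=20: (idle)

context switches = 7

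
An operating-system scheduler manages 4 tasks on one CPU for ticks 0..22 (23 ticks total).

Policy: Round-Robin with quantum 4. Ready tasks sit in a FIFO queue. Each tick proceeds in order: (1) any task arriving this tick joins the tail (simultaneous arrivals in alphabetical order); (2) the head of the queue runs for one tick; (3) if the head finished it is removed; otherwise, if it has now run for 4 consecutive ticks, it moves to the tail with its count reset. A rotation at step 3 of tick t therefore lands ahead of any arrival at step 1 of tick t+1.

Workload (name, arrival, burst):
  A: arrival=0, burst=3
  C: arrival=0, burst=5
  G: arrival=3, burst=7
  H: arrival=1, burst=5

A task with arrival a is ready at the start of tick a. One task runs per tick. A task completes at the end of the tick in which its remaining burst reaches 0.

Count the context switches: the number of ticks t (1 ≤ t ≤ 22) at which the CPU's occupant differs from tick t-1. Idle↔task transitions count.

t=0: queue=[A,C] q_used=0 → run A
t=1: queue=[A,C,H] q_used=1 → run A
t=2: queue=[A,C,H] q_used=2 → run A
t=3: queue=[C,H,G] q_used=0 → run C
t=4: queue=[C,H,G] q_used=1 → run C
t=5: queue=[C,H,G] q_used=2 → run C
t=6: queue=[C,H,G] q_used=3 → run C
t=7: queue=[H,G,C] q_used=0 → run H
t=8: queue=[H,G,C] q_used=1 → run H
t=9: queue=[H,G,C] q_used=2 → run H
t=10: queue=[H,G,C] q_used=3 → run H
t=11: queue=[G,C,H] q_used=0 → run G
t=12: queue=[G,C,H] q_used=1 → run G
t=13: queue=[G,C,H] q_used=2 → run G
t=14: queue=[G,C,H] q_used=3 → run G
t=15: queue=[C,H,G] q_used=0 → run C
t=16: queue=[H,G] q_used=0 → run H
t=17: queue=[G] q_used=0 → run G
t=18: queue=[G] q_used=1 → run G
t=19: queue=[G] q_used=2 → run G
t=20: (idle)
t=21: (idle)
t=22: (idle)

context switches = 7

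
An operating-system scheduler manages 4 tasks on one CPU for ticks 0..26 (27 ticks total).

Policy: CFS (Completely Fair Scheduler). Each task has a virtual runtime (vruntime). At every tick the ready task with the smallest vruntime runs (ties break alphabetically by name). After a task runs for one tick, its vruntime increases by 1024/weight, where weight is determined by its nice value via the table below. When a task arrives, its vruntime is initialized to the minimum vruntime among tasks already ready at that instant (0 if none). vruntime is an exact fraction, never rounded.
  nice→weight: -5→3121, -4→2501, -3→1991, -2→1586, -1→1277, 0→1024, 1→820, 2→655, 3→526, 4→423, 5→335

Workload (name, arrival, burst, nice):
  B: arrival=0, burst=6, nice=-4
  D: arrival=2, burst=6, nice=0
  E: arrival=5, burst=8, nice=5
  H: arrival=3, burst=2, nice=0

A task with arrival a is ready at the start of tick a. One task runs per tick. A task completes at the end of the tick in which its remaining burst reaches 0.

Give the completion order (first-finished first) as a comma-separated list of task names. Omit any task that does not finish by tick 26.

completion order = H, B, D, E

t=0: vr[B=0] → run B
t=1: vr[B=1024/2501] → run B
t=2: vr[B=2048/2501 D=2048/2501] → run B
t=3: vr[B=3072/2501 D=2048/2501 H=2048/2501] → run D
t=4: vr[B=3072/2501 D=4549/2501 H=2048/2501] → run H
t=5: vr[B=3072/2501 D=4549/2501 E=3072/2501 H=4549/2501] → run B
t=6: vr[B=4096/2501 D=4549/2501 E=3072/2501 H=4549/2501] → run E
t=7: vr[B=4096/2501 D=4549/2501 E=3590144/837835 H=4549/2501] → run B
t=8: vr[B=5120/2501 D=4549/2501 E=3590144/837835 H=4549/2501] → run D
t=9: vr[B=5120/2501 D=7050/2501 E=3590144/837835 H=4549/2501] → run H
t=10: vr[B=5120/2501 D=7050/2501 E=3590144/837835] → run B
t=11: vr[D=7050/2501 E=3590144/837835] → run D
t=12: vr[D=9551/2501 E=3590144/837835] → run D
t=13: vr[D=12052/2501 E=3590144/837835] → run E
t=14: vr[D=12052/2501 E=6151168/837835] → run D
t=15: vr[D=14553/2501 E=6151168/837835] → run D
t=16: vr[E=6151168/837835] → run E
t=17: vr[E=8712192/837835] → run E
t=18: vr[E=11273216/837835] → run E
t=19: vr[E=2766848/167567] → run E
t=20: vr[E=16395264/837835] → run E
t=21: vr[E=18956288/837835] → run E
t=22: (idle)
t=23: (idle)
t=24: (idle)
t=25: (idle)
t=26: (idle)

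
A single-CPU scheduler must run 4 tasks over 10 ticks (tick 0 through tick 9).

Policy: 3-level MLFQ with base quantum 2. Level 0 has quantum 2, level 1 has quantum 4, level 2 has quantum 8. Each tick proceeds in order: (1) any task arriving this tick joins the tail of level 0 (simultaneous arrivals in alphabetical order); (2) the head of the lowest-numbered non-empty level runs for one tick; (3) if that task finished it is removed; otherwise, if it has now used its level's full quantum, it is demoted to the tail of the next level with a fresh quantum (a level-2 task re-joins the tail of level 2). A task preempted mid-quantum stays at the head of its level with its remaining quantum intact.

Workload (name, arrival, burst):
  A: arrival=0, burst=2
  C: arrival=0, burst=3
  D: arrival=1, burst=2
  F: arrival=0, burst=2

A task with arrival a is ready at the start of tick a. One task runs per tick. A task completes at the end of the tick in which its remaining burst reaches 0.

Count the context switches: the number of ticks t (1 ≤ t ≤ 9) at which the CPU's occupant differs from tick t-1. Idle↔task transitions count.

context switches = 5

t=0: L0/L1/L2 = ACF/-/- → run A
t=1: L0/L1/L2 = ACFD/-/- → run A
t=2: L0/L1/L2 = CFD/-/- → run C
t=3: L0/L1/L2 = CFD/-/- → run C
t=4: L0/L1/L2 = FD/C/- → run F
t=5: L0/L1/L2 = FD/C/- → run F
t=6: L0/L1/L2 = D/C/- → run D
t=7: L0/L1/L2 = D/C/- → run D
t=8: L0/L1/L2 = -/C/- → run C
t=9: (idle)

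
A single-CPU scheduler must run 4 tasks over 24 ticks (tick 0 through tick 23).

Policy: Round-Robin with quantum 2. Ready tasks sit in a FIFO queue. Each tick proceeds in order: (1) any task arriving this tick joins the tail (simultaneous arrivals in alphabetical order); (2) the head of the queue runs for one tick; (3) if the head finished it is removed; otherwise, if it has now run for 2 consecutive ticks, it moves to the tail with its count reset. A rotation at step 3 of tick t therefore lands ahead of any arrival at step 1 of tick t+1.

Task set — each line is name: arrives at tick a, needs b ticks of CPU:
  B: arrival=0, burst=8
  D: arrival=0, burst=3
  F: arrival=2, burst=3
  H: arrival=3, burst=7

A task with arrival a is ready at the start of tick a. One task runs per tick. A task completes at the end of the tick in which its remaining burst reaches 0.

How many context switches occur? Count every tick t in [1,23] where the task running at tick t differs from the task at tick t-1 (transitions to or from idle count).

context switches = 11

t=0: queue=[B,D] q_used=0 → run B
t=1: queue=[B,D] q_used=1 → run B
t=2: queue=[D,B,F] q_used=0 → run D
t=3: queue=[D,B,F,H] q_used=1 → run D
t=4: queue=[B,F,H,D] q_used=0 → run B
t=5: queue=[B,F,H,D] q_used=1 → run B
t=6: queue=[F,H,D,B] q_used=0 → run F
t=7: queue=[F,H,D,B] q_used=1 → run F
t=8: queue=[H,D,B,F] q_used=0 → run H
t=9: queue=[H,D,B,F] q_used=1 → run H
t=10: queue=[D,B,F,H] q_used=0 → run D
t=11: queue=[B,F,H] q_used=0 → run B
t=12: queue=[B,F,H] q_used=1 → run B
t=13: queue=[F,H,B] q_used=0 → run F
t=14: queue=[H,B] q_used=0 → run H
t=15: queue=[H,B] q_used=1 → run H
t=16: queue=[B,H] q_used=0 → run B
t=17: queue=[B,H] q_used=1 → run B
t=18: queue=[H] q_used=0 → run H
t=19: queue=[H] q_used=1 → run H
t=20: queue=[H] q_used=0 → run H
t=21: (idle)
t=22: (idle)
t=23: (idle)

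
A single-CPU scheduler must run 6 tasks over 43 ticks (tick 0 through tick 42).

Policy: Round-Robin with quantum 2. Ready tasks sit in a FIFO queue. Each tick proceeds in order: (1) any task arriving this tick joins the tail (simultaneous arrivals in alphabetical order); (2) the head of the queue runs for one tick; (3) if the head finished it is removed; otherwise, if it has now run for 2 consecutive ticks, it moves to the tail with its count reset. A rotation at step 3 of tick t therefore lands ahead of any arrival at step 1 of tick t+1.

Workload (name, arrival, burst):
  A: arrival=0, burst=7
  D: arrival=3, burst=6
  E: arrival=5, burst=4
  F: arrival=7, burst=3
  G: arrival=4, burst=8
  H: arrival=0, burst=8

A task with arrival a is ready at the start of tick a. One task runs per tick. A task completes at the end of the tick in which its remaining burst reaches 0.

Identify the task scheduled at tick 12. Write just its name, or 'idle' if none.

t=0: queue=[A,H] q_used=0 → run A
t=1: queue=[A,H] q_used=1 → run A
t=2: queue=[H,A] q_used=0 → run H
t=3: queue=[H,A,D] q_used=1 → run H
t=4: queue=[A,D,H,G] q_used=0 → run A
t=5: queue=[A,D,H,G,E] q_used=1 → run A
t=6: queue=[D,H,G,E,A] q_used=0 → run D
t=7: queue=[D,H,G,E,A,F] q_used=1 → run D
t=8: queue=[H,G,E,A,F,D] q_used=0 → run H
t=9: queue=[H,G,E,A,F,D] q_used=1 → run H
t=10: queue=[G,E,A,F,D,H] q_used=0 → run G
t=11: queue=[G,E,A,F,D,H] q_used=1 → run G
t=12: queue=[E,A,F,D,H,G] q_used=0 → run E
t=13: queue=[E,A,F,D,H,G] q_used=1 → run E
t=14: queue=[A,F,D,H,G,E] q_used=0 → run A
t=15: queue=[A,F,D,H,G,E] q_used=1 → run A
t=16: queue=[F,D,H,G,E,A] q_used=0 → run F
t=17: queue=[F,D,H,G,E,A] q_used=1 → run F
t=18: queue=[D,H,G,E,A,F] q_used=0 → run D
t=19: queue=[D,H,G,E,A,F] q_used=1 → run D
t=20: queue=[H,G,E,A,F,D] q_used=0 → run H
t=21: queue=[H,G,E,A,F,D] q_used=1 → run H
t=22: queue=[G,E,A,F,D,H] q_used=0 → run G
t=23: queue=[G,E,A,F,D,H] q_used=1 → run G
t=24: queue=[E,A,F,D,H,G] q_used=0 → run E
t=25: queue=[E,A,F,D,H,G] q_used=1 → run E
t=26: queue=[A,F,D,H,G] q_used=0 → run A
t=27: queue=[F,D,H,G] q_used=0 → run F
t=28: queue=[D,H,G] q_used=0 → run D
t=29: queue=[D,H,G] q_used=1 → run D
t=30: queue=[H,G] q_used=0 → run H
t=31: queue=[H,G] q_used=1 → run H
t=32: queue=[G] q_used=0 → run G
t=33: queue=[G] q_used=1 → run G
t=34: queue=[G] q_used=0 → run G
t=35: queue=[G] q_used=1 → run G
t=36: (idle)
t=37: (idle)
t=38: (idle)
t=39: (idle)
t=40: (idle)
t=41: (idle)
t=42: (idle)

running at tick 12 = E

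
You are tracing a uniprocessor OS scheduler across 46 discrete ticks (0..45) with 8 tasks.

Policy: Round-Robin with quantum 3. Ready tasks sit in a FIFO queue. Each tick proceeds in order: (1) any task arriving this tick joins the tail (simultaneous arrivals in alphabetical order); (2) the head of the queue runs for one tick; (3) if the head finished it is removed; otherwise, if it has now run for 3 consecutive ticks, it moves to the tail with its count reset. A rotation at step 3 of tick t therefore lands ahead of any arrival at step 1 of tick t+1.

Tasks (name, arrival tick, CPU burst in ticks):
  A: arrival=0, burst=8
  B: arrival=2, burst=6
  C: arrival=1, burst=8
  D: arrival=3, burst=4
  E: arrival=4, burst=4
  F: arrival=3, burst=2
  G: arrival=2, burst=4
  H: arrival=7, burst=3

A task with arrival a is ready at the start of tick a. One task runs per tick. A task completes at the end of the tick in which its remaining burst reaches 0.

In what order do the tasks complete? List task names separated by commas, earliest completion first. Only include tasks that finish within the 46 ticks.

t=0: queue=[A] q_used=0 → run A
t=1: queue=[A,C] q_used=1 → run A
t=2: queue=[A,C,B,G] q_used=2 → run A
t=3: queue=[C,B,G,A,D,F] q_used=0 → run C
t=4: queue=[C,B,G,A,D,F,E] q_used=1 → run C
t=5: queue=[C,B,G,A,D,F,E] q_used=2 → run C
t=6: queue=[B,G,A,D,F,E,C] q_used=0 → run B
t=7: queue=[B,G,A,D,F,E,C,H] q_used=1 → run B
t=8: queue=[B,G,A,D,F,E,C,H] q_used=2 → run B
t=9: queue=[G,A,D,F,E,C,H,B] q_used=0 → run G
t=10: queue=[G,A,D,F,E,C,H,B] q_used=1 → run G
t=11: queue=[G,A,D,F,E,C,H,B] q_used=2 → run G
t=12: queue=[A,D,F,E,C,H,B,G] q_used=0 → run A
t=13: queue=[A,D,F,E,C,H,B,G] q_used=1 → run A
t=14: queue=[A,D,F,E,C,H,B,G] q_used=2 → run A
t=15: queue=[D,F,E,C,H,B,G,A] q_used=0 → run D
t=16: queue=[D,F,E,C,H,B,G,A] q_used=1 → run D
t=17: queue=[D,F,E,C,H,B,G,A] q_used=2 → run D
t=18: queue=[F,E,C,H,B,G,A,D] q_used=0 → run F
t=19: queue=[F,E,C,H,B,G,A,D] q_used=1 → run F
t=20: queue=[E,C,H,B,G,A,D] q_used=0 → run E
t=21: queue=[E,C,H,B,G,A,D] q_used=1 → run E
t=22: queue=[E,C,H,B,G,A,D] q_used=2 → run E
t=23: queue=[C,H,B,G,A,D,E] q_used=0 → run C
t=24: queue=[C,H,B,G,A,D,E] q_used=1 → run C
t=25: queue=[C,H,B,G,A,D,E] q_used=2 → run C
t=26: queue=[H,B,G,A,D,E,C] q_used=0 → run H
t=27: queue=[H,B,G,A,D,E,C] q_used=1 → run H
t=28: queue=[H,B,G,A,D,E,C] q_used=2 → run H
t=29: queue=[B,G,A,D,E,C] q_used=0 → run B
t=30: queue=[B,G,A,D,E,C] q_used=1 → run B
t=31: queue=[B,G,A,D,E,C] q_used=2 → run B
t=32: queue=[G,A,D,E,C] q_used=0 → run G
t=33: queue=[A,D,E,C] q_used=0 → run A
t=34: queue=[A,D,E,C] q_used=1 → run A
t=35: queue=[D,E,C] q_used=0 → run D
t=36: queue=[E,C] q_used=0 → run E
t=37: queue=[C] q_used=0 → run C
t=38: queue=[C] q_used=1 → run C
t=39: (idle)
t=40: (idle)
t=41: (idle)
t=42: (idle)
t=43: (idle)
t=44: (idle)
t=45: (idle)

completion order = F, H, B, G, A, D, E, C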